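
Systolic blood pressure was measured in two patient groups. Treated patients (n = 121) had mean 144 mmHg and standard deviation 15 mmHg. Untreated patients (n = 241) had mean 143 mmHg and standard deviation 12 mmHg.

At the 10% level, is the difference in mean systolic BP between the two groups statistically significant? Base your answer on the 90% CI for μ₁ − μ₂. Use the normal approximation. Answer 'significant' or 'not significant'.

Standard errors of each mean: 15/√121 = 1.3636 and 12/√241 = 0.7730.
SE(x̄₁ − x̄₂) = √(1.3636² + 0.7730²) = 1.5675 for independent samples with unequal variances.
With z* = 1.645, the margin is 1.645 × 1.5675 = 2.5785.
x̄₁ − x̄₂ = 144 − 143 = 1.0000; the interval is 1.0000 ± 2.5785 = (-1.5785, 3.5785).
The interval (-1.5785, 3.5785) contains 0, so the difference is not significant.

not significant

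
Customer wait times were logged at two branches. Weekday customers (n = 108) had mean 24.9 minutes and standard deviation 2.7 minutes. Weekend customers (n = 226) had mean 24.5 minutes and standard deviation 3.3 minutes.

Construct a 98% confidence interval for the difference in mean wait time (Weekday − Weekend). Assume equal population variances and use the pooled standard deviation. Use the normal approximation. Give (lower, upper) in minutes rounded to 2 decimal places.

Pooled variance s_p² = [107·2.7² + 225·3.3²] / (108+226−2) = 9.7298, so s_p = 3.1193.
SE_diff = s_p·√(1/n₁ + 1/n₂) = 3.1193·√(1/108 + 1/226) = 0.3649.
z* = 2.326; margin = 2.326 × 0.3649 = 0.8488.
Difference = 24.9 − 24.5 = 0.4000.
0.4000 ± 0.8488 → (-0.45, 1.25).

(-0.45, 1.25)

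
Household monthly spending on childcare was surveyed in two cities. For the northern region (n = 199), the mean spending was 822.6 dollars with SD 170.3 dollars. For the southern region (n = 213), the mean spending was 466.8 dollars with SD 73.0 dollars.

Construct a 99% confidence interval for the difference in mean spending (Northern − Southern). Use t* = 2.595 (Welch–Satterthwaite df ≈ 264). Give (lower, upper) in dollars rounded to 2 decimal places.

Standard errors of each mean: 170.3/√199 = 12.0722 and 73.0/√213 = 5.0019.
SE(x̄₁ − x̄₂) = √(12.0722² + 5.0019²) = 13.0674 for independent samples with unequal variances.
With t* = 2.595, the margin is 2.595 × 13.0674 = 33.9099.
x̄₁ − x̄₂ = 822.6 − 466.8 = 355.8000; the interval is 355.8000 ± 33.9099 = (321.89, 389.71).

(321.89, 389.71)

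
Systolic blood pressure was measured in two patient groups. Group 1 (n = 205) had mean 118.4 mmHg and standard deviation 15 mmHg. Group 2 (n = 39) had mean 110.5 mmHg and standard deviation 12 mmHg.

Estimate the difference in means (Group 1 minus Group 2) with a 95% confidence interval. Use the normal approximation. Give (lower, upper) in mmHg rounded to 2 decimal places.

(3.61, 12.19)

Per-group SEs: s₁/√n₁ = 15/√205 = 1.0476, s₂/√n₂ = 12/√39 = 1.9215.
Unpooled SE of the difference: √(1.09746576 + 3.69216225) = 2.1885.
Margin of error = z* · SE = 1.960 × 2.1885 = 4.2895.
x̄₁ − x̄₂ = 118.4 − 110.5 = 7.9000.
CI: 7.9000 ± 4.2895 = (3.61, 12.19).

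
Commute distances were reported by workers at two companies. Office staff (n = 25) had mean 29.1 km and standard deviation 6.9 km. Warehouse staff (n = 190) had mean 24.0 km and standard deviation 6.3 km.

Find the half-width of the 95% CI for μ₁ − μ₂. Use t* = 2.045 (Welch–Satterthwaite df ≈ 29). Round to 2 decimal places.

2.97

Per-group SEs: s₁/√n₁ = 6.9/√25 = 1.3800, s₂/√n₂ = 6.3/√190 = 0.4571.
Unpooled SE of the difference: √(1.9044 + 0.20894041) = 1.4537.
Margin of error = t* · SE = 2.045 × 1.4537 = 2.9728.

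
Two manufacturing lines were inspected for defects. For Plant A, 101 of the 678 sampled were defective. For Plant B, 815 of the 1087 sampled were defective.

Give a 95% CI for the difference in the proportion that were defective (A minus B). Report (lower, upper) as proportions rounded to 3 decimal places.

(-0.638, -0.564)

p̂₁ = 101/678 = 0.1490 and p̂₂ = 815/1087 = 0.7498.
SE₁ = √(p̂₁(1−p̂₁)/n₁) = √(0.1490·0.8510/678) = 0.01368; SE₂ = √(0.7498·0.2502/1087) = 0.01314.
Independent samples: SE of the difference = √(SE₁² + SE₂²) = √(0.0001871424 + 0.0001726596) = 0.01897.
z* for 95% confidence is 1.960, so the margin of error is 1.960 × 0.01897 = 0.03718.
Point estimate p̂₁ − p̂₂ = 0.1490 − 0.7498 = -0.6008.
-0.6008 ± 0.03718 → (-0.638, -0.564).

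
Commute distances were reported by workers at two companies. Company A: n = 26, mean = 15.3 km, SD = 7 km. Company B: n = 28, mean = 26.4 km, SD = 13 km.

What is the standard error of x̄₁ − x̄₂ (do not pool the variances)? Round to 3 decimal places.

Standard errors of each mean: 7/√26 = 1.3728 and 13/√28 = 2.4568.
SE(x̄₁ − x̄₂) = √(1.3728² + 2.4568²) = 2.8143 for independent samples with unequal variances.

2.814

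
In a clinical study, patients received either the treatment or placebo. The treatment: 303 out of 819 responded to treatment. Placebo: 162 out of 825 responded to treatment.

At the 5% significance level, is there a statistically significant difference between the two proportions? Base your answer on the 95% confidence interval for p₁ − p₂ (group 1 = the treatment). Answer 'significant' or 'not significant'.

significant

First, p̂₁ = 303/819 = 0.3700; p̂₂ = 162/825 = 0.1964.
The two standard errors are √(0.3700×0.6300/819) = 0.01687 and √(0.1964×0.8036/825) = 0.01383.
Because the samples are independent, SE_diff = √(0.01687² + 0.01383²) = 0.02181.
Using z* = 1.960 for 95%, ME = 1.960 × 0.02181 = 0.04275.
p̂₁ − p̂₂ = 0.1736; interval 0.1736 ± 0.04275 gives (0.13085, 0.21635).
The interval (0.13085, 0.21635) does not contain 0, so the difference is significant.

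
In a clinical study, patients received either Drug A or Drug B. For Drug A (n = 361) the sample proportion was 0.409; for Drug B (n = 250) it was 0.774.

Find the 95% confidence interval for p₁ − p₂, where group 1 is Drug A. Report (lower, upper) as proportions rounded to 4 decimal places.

The two standard errors are √(0.4090×0.5910/361) = 0.02588 and √(0.7740×0.2260/250) = 0.02645.
Because the samples are independent, SE_diff = √(0.02588² + 0.02645²) = 0.03701.
Using z* = 1.960 for 95%, ME = 1.960 × 0.03701 = 0.07254.
p̂₁ − p̂₂ = -0.3650; interval -0.3650 ± 0.07254 gives (-0.4375, -0.2925).

(-0.4375, -0.2925)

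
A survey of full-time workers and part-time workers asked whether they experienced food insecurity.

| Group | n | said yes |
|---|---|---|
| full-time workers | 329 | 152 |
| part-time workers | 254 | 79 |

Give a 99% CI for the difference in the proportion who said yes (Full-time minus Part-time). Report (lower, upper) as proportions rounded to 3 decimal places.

First, p̂₁ = 152/329 = 0.4620; p̂₂ = 79/254 = 0.3110.
The two standard errors are √(0.4620×0.5380/329) = 0.02749 and √(0.3110×0.6890/254) = 0.02905.
Because the samples are independent, SE_diff = √(0.02749² + 0.02905²) = 0.04000.
Using z* = 2.576 for 99%, ME = 2.576 × 0.04000 = 0.10304.
p̂₁ − p̂₂ = 0.1510; interval 0.1510 ± 0.10304 gives (0.048, 0.254).

(0.048, 0.254)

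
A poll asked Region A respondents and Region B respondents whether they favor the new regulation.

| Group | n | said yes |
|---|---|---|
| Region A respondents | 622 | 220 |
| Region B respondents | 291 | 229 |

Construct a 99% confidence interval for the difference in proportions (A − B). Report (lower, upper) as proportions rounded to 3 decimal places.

p̂₁ = 220/622 = 0.3537 and p̂₂ = 229/291 = 0.7869.
SE₁ = √(p̂₁(1−p̂₁)/n₁) = √(0.3537·0.6463/622) = 0.01917; SE₂ = √(0.7869·0.2131/291) = 0.02401.
Independent samples: SE of the difference = √(SE₁² + SE₂²) = √(0.0003674889 + 0.0005764801) = 0.03072.
z* for 99% confidence is 2.576, so the margin of error is 2.576 × 0.03072 = 0.07913.
Point estimate p̂₁ − p̂₂ = 0.3537 − 0.7869 = -0.4332.
-0.4332 ± 0.07913 → (-0.512, -0.354).

(-0.512, -0.354)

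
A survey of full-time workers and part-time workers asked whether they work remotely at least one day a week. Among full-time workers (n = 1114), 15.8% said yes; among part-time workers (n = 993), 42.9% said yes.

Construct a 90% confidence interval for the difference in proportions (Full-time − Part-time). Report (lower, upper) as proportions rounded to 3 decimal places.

Each SE is √(p̂(1−p̂)/n): √(0.1580·0.8420/1114) = 0.01093 and √(0.4290·0.5710/993) = 0.01571.
SE(p̂₁ − p̂₂) = √(SE₁² + SE₂²) = √(0.0001194649 + 0.0002468041) = 0.01914, since the two samples are independent.
At 90% confidence z* = 1.645; margin = 1.645 × 0.01914 = 0.03149.
The difference is 0.1580 − 0.4290 = -0.2710, so the interval is -0.2710 ± 0.03149 = (-0.302, -0.240).

(-0.302, -0.240)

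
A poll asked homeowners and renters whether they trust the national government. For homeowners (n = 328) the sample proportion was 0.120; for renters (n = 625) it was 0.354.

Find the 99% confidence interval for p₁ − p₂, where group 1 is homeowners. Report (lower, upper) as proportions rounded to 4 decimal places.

(-0.3016, -0.1664)

Each SE is √(p̂(1−p̂)/n): √(0.1200·0.8800/328) = 0.01794 and √(0.3540·0.6460/625) = 0.01913.
SE(p̂₁ − p̂₂) = √(SE₁² + SE₂²) = √(0.0003218436 + 0.0003659569) = 0.02623, since the two samples are independent.
At 99% confidence z* = 2.576; margin = 2.576 × 0.02623 = 0.06757.
The difference is 0.1200 − 0.3540 = -0.2340, so the interval is -0.2340 ± 0.06757 = (-0.3016, -0.1664).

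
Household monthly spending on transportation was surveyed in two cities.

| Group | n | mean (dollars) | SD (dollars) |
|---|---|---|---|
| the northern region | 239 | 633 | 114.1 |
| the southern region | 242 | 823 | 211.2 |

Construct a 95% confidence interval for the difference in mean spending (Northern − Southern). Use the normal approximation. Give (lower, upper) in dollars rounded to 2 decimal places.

Standard errors of each mean: 114.1/√239 = 7.3805 and 211.2/√242 = 13.5765.
SE(x̄₁ − x̄₂) = √(7.3805² + 13.5765²) = 15.4529 for independent samples with unequal variances.
With z* = 1.960, the margin is 1.960 × 15.4529 = 30.2877.
x̄₁ − x̄₂ = 633 − 823 = -190.0000; the interval is -190.0000 ± 30.2877 = (-220.29, -159.71).

(-220.29, -159.71)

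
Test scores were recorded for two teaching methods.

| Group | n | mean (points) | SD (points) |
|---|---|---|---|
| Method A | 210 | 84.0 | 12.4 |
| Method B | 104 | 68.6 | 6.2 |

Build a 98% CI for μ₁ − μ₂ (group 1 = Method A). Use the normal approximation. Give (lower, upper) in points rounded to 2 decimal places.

(12.96, 17.84)

Per-group SEs: s₁/√n₁ = 12.4/√210 = 0.8557, s₂/√n₂ = 6.2/√104 = 0.6080.
Unpooled SE of the difference: √(0.73222249 + 0.369664) = 1.0497.
Margin of error = z* · SE = 2.326 × 1.0497 = 2.4416.
x̄₁ − x̄₂ = 84.0 − 68.6 = 15.4000.
CI: 15.4000 ± 2.4416 = (12.96, 17.84).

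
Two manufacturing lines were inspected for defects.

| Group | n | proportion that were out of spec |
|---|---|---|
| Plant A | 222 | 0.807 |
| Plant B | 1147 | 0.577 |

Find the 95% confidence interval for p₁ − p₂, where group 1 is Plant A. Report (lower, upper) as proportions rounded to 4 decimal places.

(0.1707, 0.2893)

SE₁ = √(p̂₁(1−p̂₁)/n₁) = √(0.8070·0.1930/222) = 0.02649; SE₂ = √(0.5770·0.4230/1147) = 0.01459.
Independent samples: SE of the difference = √(SE₁² + SE₂²) = √(0.0007017201 + 0.0002128681) = 0.03024.
z* for 95% confidence is 1.960, so the margin of error is 1.960 × 0.03024 = 0.05927.
Point estimate p̂₁ − p̂₂ = 0.8070 − 0.5770 = 0.2300.
0.2300 ± 0.05927 → (0.1707, 0.2893).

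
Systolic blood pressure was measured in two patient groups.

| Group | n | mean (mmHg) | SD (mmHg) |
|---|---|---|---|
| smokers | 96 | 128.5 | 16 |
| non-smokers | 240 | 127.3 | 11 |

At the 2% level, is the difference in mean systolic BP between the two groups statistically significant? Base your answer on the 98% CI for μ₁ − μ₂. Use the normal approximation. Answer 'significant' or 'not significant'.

Standard errors of each mean: 16/√96 = 1.6330 and 11/√240 = 0.7100.
SE(x̄₁ − x̄₂) = √(1.6330² + 0.7100²) = 1.7807 for independent samples with unequal variances.
With z* = 2.326, the margin is 2.326 × 1.7807 = 4.1419.
x̄₁ − x̄₂ = 128.5 − 127.3 = 1.2000; the interval is 1.2000 ± 4.1419 = (-2.9419, 5.3419).
The interval (-2.9419, 5.3419) contains 0, so the difference is not significant.

not significant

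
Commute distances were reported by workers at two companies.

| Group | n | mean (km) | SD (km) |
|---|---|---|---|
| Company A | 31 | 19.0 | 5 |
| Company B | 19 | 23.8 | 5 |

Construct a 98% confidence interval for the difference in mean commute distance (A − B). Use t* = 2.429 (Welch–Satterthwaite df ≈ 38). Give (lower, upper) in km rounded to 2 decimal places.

(-8.34, -1.26)

Standard errors of each mean: 5/√31 = 0.8980 and 5/√19 = 1.1471.
SE(x̄₁ − x̄₂) = √(0.8980² + 1.1471²) = 1.4568 for independent samples with unequal variances.
With t* = 2.429, the margin is 2.429 × 1.4568 = 3.5386.
x̄₁ − x̄₂ = 19.0 − 23.8 = -4.8000; the interval is -4.8000 ± 3.5386 = (-8.34, -1.26).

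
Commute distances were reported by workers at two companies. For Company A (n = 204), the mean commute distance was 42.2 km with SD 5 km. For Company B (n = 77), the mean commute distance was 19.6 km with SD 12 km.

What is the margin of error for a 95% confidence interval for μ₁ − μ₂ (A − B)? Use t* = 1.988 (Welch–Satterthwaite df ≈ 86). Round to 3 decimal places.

2.806

Standard errors of each mean: 5/√204 = 0.3501 and 12/√77 = 1.3675.
SE(x̄₁ − x̄₂) = √(0.3501² + 1.3675²) = 1.4116 for independent samples with unequal variances.
With t* = 1.988, the margin is 1.988 × 1.4116 = 2.8063.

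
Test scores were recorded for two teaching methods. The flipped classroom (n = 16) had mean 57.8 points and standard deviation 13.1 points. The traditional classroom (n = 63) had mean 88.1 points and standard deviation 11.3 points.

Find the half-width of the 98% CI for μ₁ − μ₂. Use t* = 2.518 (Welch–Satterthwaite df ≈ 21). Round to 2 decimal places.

Standard errors of each mean: 13.1/√16 = 3.2750 and 11.3/√63 = 1.4237.
SE(x̄₁ − x̄₂) = √(3.2750² + 1.4237²) = 3.5711 for independent samples with unequal variances.
With t* = 2.518, the margin is 2.518 × 3.5711 = 8.9920.

8.99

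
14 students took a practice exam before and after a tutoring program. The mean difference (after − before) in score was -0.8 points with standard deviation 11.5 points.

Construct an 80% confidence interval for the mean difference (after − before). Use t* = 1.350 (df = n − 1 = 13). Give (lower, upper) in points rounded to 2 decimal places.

Paired design: SE = s_d/√n = 11.5/√14 = 3.0735.
t* = 1.350; margin of error = 1.350 × 3.0735 = 4.1492.
-0.8 ± 4.1492 → (-4.95, 3.35).

(-4.95, 3.35)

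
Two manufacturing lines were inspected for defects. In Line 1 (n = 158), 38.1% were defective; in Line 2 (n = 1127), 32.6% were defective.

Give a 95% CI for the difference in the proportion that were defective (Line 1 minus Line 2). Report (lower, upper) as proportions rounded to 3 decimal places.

Each SE is √(p̂(1−p̂)/n): √(0.3810·0.6190/158) = 0.03863 and √(0.3260·0.6740/1127) = 0.01396.
SE(p̂₁ − p̂₂) = √(SE₁² + SE₂²) = √(0.0014922769 + 0.0001948816) = 0.04108, since the two samples are independent.
At 95% confidence z* = 1.960; margin = 1.960 × 0.04108 = 0.08052.
The difference is 0.3810 − 0.3260 = 0.0550, so the interval is 0.0550 ± 0.08052 = (-0.026, 0.136).

(-0.026, 0.136)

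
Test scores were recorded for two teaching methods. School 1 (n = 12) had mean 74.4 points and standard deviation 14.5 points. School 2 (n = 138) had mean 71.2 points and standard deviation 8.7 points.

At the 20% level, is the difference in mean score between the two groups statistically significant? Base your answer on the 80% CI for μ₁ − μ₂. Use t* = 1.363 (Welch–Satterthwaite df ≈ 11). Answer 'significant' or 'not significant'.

not significant

Per-group SEs: s₁/√n₁ = 14.5/√12 = 4.1858, s₂/√n₂ = 8.7/√138 = 0.7406.
Unpooled SE of the difference: √(17.52092164 + 0.54848836) = 4.2508.
Margin of error = t* · SE = 1.363 × 4.2508 = 5.7938.
x̄₁ − x̄₂ = 74.4 − 71.2 = 3.2000.
CI: 3.2000 ± 5.7938 = (-2.5938, 8.9938).
The interval (-2.5938, 8.9938) contains 0, so the difference is not significant.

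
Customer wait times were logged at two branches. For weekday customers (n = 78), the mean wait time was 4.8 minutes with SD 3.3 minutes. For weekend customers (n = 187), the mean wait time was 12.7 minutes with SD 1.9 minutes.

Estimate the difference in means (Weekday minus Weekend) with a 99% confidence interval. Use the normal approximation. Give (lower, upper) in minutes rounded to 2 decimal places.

(-8.93, -6.87)

Per-group SEs: s₁/√n₁ = 3.3/√78 = 0.3737, s₂/√n₂ = 1.9/√187 = 0.1389.
Unpooled SE of the difference: √(0.13965169 + 0.01929321) = 0.3987.
Margin of error = z* · SE = 2.576 × 0.3987 = 1.0271.
x̄₁ − x̄₂ = 4.8 − 12.7 = -7.9000.
CI: -7.9000 ± 1.0271 = (-8.93, -6.87).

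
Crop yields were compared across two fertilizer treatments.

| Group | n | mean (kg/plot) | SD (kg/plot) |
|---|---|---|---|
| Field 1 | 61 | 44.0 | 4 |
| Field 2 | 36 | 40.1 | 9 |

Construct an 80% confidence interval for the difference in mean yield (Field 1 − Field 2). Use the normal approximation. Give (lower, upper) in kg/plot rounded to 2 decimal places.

SE₁ = s₁/√n₁ = 4/√61 = 0.5121; SE₂ = 9/√36 = 1.5000.
Independent samples, unequal variances: SE_diff = √(SE₁² + SE₂²) = √(0.26224641 + 2.25) = 1.5850.
z* = 1.282, so margin of error = 1.282 × 1.5850 = 2.0320.
Difference in means = 44.0 − 40.1 = 3.9000.
3.9000 ± 2.0320 → (1.87, 5.93).

(1.87, 5.93)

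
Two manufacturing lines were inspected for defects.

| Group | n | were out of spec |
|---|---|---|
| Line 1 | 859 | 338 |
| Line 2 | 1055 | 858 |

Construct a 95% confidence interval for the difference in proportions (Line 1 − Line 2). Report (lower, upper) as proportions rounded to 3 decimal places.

(-0.460, -0.380)

Sample proportions: 338/859 = 0.3935, 858/1055 = 0.8133.
Each SE is √(p̂(1−p̂)/n): √(0.3935·0.6065/859) = 0.01667 and √(0.8133·0.1867/1055) = 0.01200.
SE(p̂₁ − p̂₂) = √(SE₁² + SE₂²) = √(0.0002778889 + 0.000144) = 0.02054, since the two samples are independent.
At 95% confidence z* = 1.960; margin = 1.960 × 0.02054 = 0.04026.
The difference is 0.3935 − 0.8133 = -0.4198, so the interval is -0.4198 ± 0.04026 = (-0.460, -0.380).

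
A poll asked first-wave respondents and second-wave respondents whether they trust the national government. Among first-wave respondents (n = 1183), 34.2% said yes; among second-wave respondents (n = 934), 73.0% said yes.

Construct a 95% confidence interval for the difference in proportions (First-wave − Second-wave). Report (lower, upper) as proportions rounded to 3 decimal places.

(-0.427, -0.349)

The two standard errors are √(0.3420×0.6580/1183) = 0.01379 and √(0.7300×0.2700/934) = 0.01453.
Because the samples are independent, SE_diff = √(0.01379² + 0.01453²) = 0.02003.
Using z* = 1.960 for 95%, ME = 1.960 × 0.02003 = 0.03926.
p̂₁ − p̂₂ = -0.3880; interval -0.3880 ± 0.03926 gives (-0.427, -0.349).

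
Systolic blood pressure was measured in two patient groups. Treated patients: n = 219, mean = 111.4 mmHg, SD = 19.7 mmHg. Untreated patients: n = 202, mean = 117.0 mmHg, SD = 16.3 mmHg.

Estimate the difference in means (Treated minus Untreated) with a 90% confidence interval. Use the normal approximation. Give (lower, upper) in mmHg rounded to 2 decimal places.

(-8.49, -2.71)

SE₁ = s₁/√n₁ = 19.7/√219 = 1.3312; SE₂ = 16.3/√202 = 1.1469.
Independent samples, unequal variances: SE_diff = √(SE₁² + SE₂²) = √(1.77209344 + 1.31537961) = 1.7571.
z* = 1.645, so margin of error = 1.645 × 1.7571 = 2.8904.
Difference in means = 111.4 − 117.0 = -5.6000.
-5.6000 ± 2.8904 → (-8.49, -2.71).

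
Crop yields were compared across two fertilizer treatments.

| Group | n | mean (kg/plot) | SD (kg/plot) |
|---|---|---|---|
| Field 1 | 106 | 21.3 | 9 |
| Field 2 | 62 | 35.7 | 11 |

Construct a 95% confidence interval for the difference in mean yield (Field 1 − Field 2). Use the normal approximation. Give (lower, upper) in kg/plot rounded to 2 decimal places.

(-17.63, -11.17)

Standard errors of each mean: 9/√106 = 0.8742 and 11/√62 = 1.3970.
SE(x̄₁ − x̄₂) = √(0.8742² + 1.3970²) = 1.6480 for independent samples with unequal variances.
With z* = 1.960, the margin is 1.960 × 1.6480 = 3.2301.
x̄₁ − x̄₂ = 21.3 − 35.7 = -14.4000; the interval is -14.4000 ± 3.2301 = (-17.63, -11.17).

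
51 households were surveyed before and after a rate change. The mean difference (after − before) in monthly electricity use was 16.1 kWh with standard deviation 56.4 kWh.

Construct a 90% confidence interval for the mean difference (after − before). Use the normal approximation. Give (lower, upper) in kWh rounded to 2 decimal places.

(3.11, 29.09)

Paired design: SE = s_d/√n = 56.4/√51 = 7.8976.
z* = 1.645; margin of error = 1.645 × 7.8976 = 12.9916.
16.1 ± 12.9916 → (3.11, 29.09).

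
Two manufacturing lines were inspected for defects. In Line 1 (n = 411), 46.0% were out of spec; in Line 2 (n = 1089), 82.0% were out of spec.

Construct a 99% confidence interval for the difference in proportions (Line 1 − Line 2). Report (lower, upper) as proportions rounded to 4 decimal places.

The two standard errors are √(0.4600×0.5400/411) = 0.02458 and √(0.8200×0.1800/1089) = 0.01164.
Because the samples are independent, SE_diff = √(0.02458² + 0.01164²) = 0.02720.
Using z* = 2.576 for 99%, ME = 2.576 × 0.02720 = 0.07007.
p̂₁ − p̂₂ = -0.3600; interval -0.3600 ± 0.07007 gives (-0.4301, -0.2899).

(-0.4301, -0.2899)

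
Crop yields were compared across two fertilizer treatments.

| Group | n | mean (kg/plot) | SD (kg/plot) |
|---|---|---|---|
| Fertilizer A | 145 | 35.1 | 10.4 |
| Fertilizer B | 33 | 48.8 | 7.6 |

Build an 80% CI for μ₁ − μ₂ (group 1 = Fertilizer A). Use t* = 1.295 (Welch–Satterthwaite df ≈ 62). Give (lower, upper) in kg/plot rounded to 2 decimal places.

Per-group SEs: s₁/√n₁ = 10.4/√145 = 0.8637, s₂/√n₂ = 7.6/√33 = 1.3230.
Unpooled SE of the difference: √(0.74597769 + 1.750329) = 1.5800.
Margin of error = t* · SE = 1.295 × 1.5800 = 2.0461.
x̄₁ − x̄₂ = 35.1 − 48.8 = -13.7000.
CI: -13.7000 ± 2.0461 = (-15.75, -11.65).

(-15.75, -11.65)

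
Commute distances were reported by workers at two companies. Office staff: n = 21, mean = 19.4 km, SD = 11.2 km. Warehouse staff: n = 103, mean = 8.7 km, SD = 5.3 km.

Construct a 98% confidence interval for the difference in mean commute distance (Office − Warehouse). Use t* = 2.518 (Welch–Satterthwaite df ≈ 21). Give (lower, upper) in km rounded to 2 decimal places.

Standard errors of each mean: 11.2/√21 = 2.4440 and 5.3/√103 = 0.5222.
SE(x̄₁ − x̄₂) = √(2.4440² + 0.5222²) = 2.4992 for independent samples with unequal variances.
With t* = 2.518, the margin is 2.518 × 2.4992 = 6.2930.
x̄₁ − x̄₂ = 19.4 − 8.7 = 10.7000; the interval is 10.7000 ± 6.2930 = (4.41, 16.99).

(4.41, 16.99)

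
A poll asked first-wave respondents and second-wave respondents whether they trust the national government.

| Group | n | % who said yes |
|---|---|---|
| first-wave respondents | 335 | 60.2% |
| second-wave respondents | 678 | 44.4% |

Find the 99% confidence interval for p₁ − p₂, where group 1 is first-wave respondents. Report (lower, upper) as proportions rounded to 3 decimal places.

(0.073, 0.243)

The two standard errors are √(0.6020×0.3980/335) = 0.02674 and √(0.4440×0.5560/678) = 0.01908.
Because the samples are independent, SE_diff = √(0.02674² + 0.01908²) = 0.03285.
Using z* = 2.576 for 99%, ME = 2.576 × 0.03285 = 0.08462.
p̂₁ − p̂₂ = 0.1580; interval 0.1580 ± 0.08462 gives (0.073, 0.243).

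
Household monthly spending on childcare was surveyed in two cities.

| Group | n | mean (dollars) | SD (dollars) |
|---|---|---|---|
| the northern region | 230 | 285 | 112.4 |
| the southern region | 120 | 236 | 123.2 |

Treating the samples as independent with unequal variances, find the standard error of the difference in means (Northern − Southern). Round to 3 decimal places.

SE₁ = s₁/√n₁ = 112.4/√230 = 7.4114; SE₂ = 123.2/√120 = 11.2466.
Independent samples, unequal variances: SE_diff = √(SE₁² + SE₂²) = √(54.92884996 + 126.48601156) = 13.4690.

13.469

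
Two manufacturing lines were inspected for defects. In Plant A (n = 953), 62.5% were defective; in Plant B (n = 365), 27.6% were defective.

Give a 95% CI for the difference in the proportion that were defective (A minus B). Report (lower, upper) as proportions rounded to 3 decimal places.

(0.294, 0.404)

SE₁ = √(p̂₁(1−p̂₁)/n₁) = √(0.6250·0.3750/953) = 0.01568; SE₂ = √(0.2760·0.7240/365) = 0.02340.
Independent samples: SE of the difference = √(SE₁² + SE₂²) = √(0.0002458624 + 0.00054756) = 0.02817.
z* for 95% confidence is 1.960, so the margin of error is 1.960 × 0.02817 = 0.05521.
Point estimate p̂₁ − p̂₂ = 0.6250 − 0.2760 = 0.3490.
0.3490 ± 0.05521 → (0.294, 0.404).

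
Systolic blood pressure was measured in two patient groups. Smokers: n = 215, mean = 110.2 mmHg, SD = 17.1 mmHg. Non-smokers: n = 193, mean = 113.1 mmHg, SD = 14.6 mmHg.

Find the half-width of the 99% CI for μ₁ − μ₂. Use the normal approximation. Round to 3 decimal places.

Per-group SEs: s₁/√n₁ = 17.1/√215 = 1.1662, s₂/√n₂ = 14.6/√193 = 1.0509.
Unpooled SE of the difference: √(1.36002244 + 1.10439081) = 1.5698.
Margin of error = z* · SE = 2.576 × 1.5698 = 4.0438.

4.044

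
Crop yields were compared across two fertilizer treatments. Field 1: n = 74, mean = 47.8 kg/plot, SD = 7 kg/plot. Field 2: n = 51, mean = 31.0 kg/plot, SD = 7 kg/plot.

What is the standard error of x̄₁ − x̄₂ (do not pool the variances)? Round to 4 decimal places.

Standard errors of each mean: 7/√74 = 0.8137 and 7/√51 = 0.9802.
SE(x̄₁ − x̄₂) = √(0.8137² + 0.9802²) = 1.2739 for independent samples with unequal variances.

1.2739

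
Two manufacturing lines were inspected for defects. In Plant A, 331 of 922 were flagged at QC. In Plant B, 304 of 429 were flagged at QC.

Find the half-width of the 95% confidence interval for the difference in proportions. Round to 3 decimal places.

p̂₁ = 331/922 = 0.3590 and p̂₂ = 304/429 = 0.7086.
SE₁ = √(p̂₁(1−p̂₁)/n₁) = √(0.3590·0.6410/922) = 0.01580; SE₂ = √(0.7086·0.2914/429) = 0.02194.
Independent samples: SE of the difference = √(SE₁² + SE₂²) = √(0.00024964 + 0.0004813636) = 0.02704.
z* for 95% confidence is 1.960, so the margin of error is 1.960 × 0.02704 = 0.05300.

0.053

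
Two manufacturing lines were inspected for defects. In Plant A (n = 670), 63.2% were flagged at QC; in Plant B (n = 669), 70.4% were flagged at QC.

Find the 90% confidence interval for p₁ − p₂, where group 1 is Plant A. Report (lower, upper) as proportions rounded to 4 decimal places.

Each SE is √(p̂(1−p̂)/n): √(0.6320·0.3680/670) = 0.01863 and √(0.7040·0.2960/669) = 0.01765.
SE(p̂₁ − p̂₂) = √(SE₁² + SE₂²) = √(0.0003470769 + 0.0003115225) = 0.02566, since the two samples are independent.
At 90% confidence z* = 1.645; margin = 1.645 × 0.02566 = 0.04221.
The difference is 0.6320 − 0.7040 = -0.0720, so the interval is -0.0720 ± 0.04221 = (-0.1142, -0.0298).

(-0.1142, -0.0298)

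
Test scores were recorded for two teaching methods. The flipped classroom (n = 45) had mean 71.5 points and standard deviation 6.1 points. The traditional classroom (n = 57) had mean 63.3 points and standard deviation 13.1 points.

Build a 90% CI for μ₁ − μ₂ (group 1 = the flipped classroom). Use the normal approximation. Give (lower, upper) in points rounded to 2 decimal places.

(4.98, 11.42)

Per-group SEs: s₁/√n₁ = 6.1/√45 = 0.9093, s₂/√n₂ = 13.1/√57 = 1.7351.
Unpooled SE of the difference: √(0.82682649 + 3.01057201) = 1.9589.
Margin of error = z* · SE = 1.645 × 1.9589 = 3.2224.
x̄₁ − x̄₂ = 71.5 − 63.3 = 8.2000.
CI: 8.2000 ± 3.2224 = (4.98, 11.42).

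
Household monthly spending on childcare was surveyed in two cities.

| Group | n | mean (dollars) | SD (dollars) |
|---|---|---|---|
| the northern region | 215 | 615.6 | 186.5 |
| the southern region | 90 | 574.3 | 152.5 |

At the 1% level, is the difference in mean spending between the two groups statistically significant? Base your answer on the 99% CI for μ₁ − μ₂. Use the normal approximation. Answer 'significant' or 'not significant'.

SE₁ = s₁/√n₁ = 186.5/√215 = 12.7192; SE₂ = 152.5/√90 = 16.0749.
Independent samples, unequal variances: SE_diff = √(SE₁² + SE₂²) = √(161.77804864 + 258.40241001) = 20.4983.
z* = 2.576, so margin of error = 2.576 × 20.4983 = 52.8036.
Difference in means = 615.6 − 574.3 = 41.3000.
41.3000 ± 52.8036 → (-11.5036, 94.1036).
The interval (-11.5036, 94.1036) contains 0, so the difference is not significant.

not significant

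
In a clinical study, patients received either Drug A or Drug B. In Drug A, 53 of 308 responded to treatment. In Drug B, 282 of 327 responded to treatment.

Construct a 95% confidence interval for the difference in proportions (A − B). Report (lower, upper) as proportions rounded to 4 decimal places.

p̂₁ = 53/308 = 0.1721 and p̂₂ = 282/327 = 0.8624.
SE₁ = √(p̂₁(1−p̂₁)/n₁) = √(0.1721·0.8279/308) = 0.02151; SE₂ = √(0.8624·0.1376/327) = 0.01905.
Independent samples: SE of the difference = √(SE₁² + SE₂²) = √(0.0004626801 + 0.0003629025) = 0.02873.
z* for 95% confidence is 1.960, so the margin of error is 1.960 × 0.02873 = 0.05631.
Point estimate p̂₁ − p̂₂ = 0.1721 − 0.8624 = -0.6903.
-0.6903 ± 0.05631 → (-0.7466, -0.6340).

(-0.7466, -0.6340)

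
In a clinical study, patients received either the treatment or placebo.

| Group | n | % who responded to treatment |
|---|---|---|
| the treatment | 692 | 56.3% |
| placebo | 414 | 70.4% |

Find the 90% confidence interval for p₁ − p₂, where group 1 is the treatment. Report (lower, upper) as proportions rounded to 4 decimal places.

(-0.1892, -0.0928)

The two standard errors are √(0.5630×0.4370/692) = 0.01886 and √(0.7040×0.2960/414) = 0.02244.
Because the samples are independent, SE_diff = √(0.01886² + 0.02244²) = 0.02931.
Using z* = 1.645 for 90%, ME = 1.645 × 0.02931 = 0.04821.
p̂₁ − p̂₂ = -0.1410; interval -0.1410 ± 0.04821 gives (-0.1892, -0.0928).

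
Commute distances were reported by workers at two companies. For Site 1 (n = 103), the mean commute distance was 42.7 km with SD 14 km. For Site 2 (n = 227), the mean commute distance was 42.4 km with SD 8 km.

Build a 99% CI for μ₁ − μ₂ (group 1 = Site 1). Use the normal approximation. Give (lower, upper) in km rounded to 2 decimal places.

Standard errors of each mean: 14/√103 = 1.3795 and 8/√227 = 0.5310.
SE(x̄₁ − x̄₂) = √(1.3795² + 0.5310²) = 1.4782 for independent samples with unequal variances.
With z* = 2.576, the margin is 2.576 × 1.4782 = 3.8078.
x̄₁ − x̄₂ = 42.7 − 42.4 = 0.3000; the interval is 0.3000 ± 3.8078 = (-3.51, 4.11).

(-3.51, 4.11)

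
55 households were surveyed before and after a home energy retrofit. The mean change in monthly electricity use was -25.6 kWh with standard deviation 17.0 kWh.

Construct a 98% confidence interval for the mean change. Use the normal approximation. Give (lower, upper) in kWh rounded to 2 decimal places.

This is a matched-pairs design, so SE = s_d/√n = 17.0/√55 = 2.2923.
Margin = 2.326 × 2.2923 = 5.3319; the interval is -25.6 ± 5.3319 = (-30.93, -20.27).

(-30.93, -20.27)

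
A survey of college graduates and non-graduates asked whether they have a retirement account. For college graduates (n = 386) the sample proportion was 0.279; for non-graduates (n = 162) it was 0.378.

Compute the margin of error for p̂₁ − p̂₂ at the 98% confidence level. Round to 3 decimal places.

SE₁ = √(p̂₁(1−p̂₁)/n₁) = √(0.2790·0.7210/386) = 0.02283; SE₂ = √(0.3780·0.6220/162) = 0.03810.
Independent samples: SE of the difference = √(SE₁² + SE₂²) = √(0.0005212089 + 0.00145161) = 0.04442.
z* for 98% confidence is 2.326, so the margin of error is 2.326 × 0.04442 = 0.10332.

0.103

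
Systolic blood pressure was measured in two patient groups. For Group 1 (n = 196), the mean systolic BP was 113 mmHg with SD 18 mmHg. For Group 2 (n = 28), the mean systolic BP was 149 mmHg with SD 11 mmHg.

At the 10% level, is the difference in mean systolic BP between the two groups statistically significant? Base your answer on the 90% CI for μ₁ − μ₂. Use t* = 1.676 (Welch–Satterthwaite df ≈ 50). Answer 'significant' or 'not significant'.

significant

Standard errors of each mean: 18/√196 = 1.2857 and 11/√28 = 2.0788.
SE(x̄₁ − x̄₂) = √(1.2857² + 2.0788²) = 2.4443 for independent samples with unequal variances.
With t* = 1.676, the margin is 1.676 × 2.4443 = 4.0966.
x̄₁ − x̄₂ = 113 − 149 = -36.0000; the interval is -36.0000 ± 4.0966 = (-40.0966, -31.9034).
The interval (-40.0966, -31.9034) does not contain 0, so the difference is significant.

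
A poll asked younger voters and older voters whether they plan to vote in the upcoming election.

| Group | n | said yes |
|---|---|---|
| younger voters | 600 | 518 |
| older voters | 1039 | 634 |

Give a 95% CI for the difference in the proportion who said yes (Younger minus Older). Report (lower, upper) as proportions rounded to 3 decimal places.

First, p̂₁ = 518/600 = 0.8633; p̂₂ = 634/1039 = 0.6102.
The two standard errors are √(0.8633×0.1367/600) = 0.01402 and √(0.6102×0.3898/1039) = 0.01513.
Because the samples are independent, SE_diff = √(0.01402² + 0.01513²) = 0.02063.
Using z* = 1.960 for 95%, ME = 1.960 × 0.02063 = 0.04043.
p̂₁ − p̂₂ = 0.2531; interval 0.2531 ± 0.04043 gives (0.213, 0.294).

(0.213, 0.294)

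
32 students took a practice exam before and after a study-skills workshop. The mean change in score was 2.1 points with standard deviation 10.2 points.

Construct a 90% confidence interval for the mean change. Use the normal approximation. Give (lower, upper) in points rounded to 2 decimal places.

(-0.87, 5.07)

Paired design: SE = s_d/√n = 10.2/√32 = 1.8031.
z* = 1.645; margin of error = 1.645 × 1.8031 = 2.9661.
2.1 ± 2.9661 → (-0.87, 5.07).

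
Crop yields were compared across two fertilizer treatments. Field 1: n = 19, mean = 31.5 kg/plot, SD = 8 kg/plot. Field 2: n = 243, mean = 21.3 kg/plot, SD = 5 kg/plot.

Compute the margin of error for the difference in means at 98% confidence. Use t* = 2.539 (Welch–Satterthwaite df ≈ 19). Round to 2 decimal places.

Per-group SEs: s₁/√n₁ = 8/√19 = 1.8353, s₂/√n₂ = 5/√243 = 0.3208.
Unpooled SE of the difference: √(3.36832609 + 0.10291264) = 1.8631.
Margin of error = t* · SE = 2.539 × 1.8631 = 4.7304.

4.73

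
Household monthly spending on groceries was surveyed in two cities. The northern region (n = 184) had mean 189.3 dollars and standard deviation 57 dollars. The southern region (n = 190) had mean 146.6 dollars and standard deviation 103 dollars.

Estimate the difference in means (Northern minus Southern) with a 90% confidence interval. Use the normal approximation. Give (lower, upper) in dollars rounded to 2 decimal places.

Per-group SEs: s₁/√n₁ = 57/√184 = 4.2021, s₂/√n₂ = 103/√190 = 7.4724.
Unpooled SE of the difference: √(17.65764441 + 55.83676176) = 8.5729.
Margin of error = z* · SE = 1.645 × 8.5729 = 14.1024.
x̄₁ − x̄₂ = 189.3 − 146.6 = 42.7000.
CI: 42.7000 ± 14.1024 = (28.60, 56.80).

(28.60, 56.80)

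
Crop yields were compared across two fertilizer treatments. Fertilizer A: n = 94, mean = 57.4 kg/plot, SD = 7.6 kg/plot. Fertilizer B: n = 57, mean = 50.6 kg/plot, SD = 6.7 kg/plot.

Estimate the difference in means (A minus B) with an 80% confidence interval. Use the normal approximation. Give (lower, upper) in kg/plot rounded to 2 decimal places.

Per-group SEs: s₁/√n₁ = 7.6/√94 = 0.7839, s₂/√n₂ = 6.7/√57 = 0.8874.
Unpooled SE of the difference: √(0.61449921 + 0.78747876) = 1.1841.
Margin of error = z* · SE = 1.282 × 1.1841 = 1.5180.
x̄₁ − x̄₂ = 57.4 − 50.6 = 6.8000.
CI: 6.8000 ± 1.5180 = (5.28, 8.32).

(5.28, 8.32)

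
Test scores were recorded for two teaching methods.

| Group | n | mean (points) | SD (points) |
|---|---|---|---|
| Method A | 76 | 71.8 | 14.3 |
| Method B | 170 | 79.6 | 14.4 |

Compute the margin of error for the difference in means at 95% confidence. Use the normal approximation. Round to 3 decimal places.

3.876

Per-group SEs: s₁/√n₁ = 14.3/√76 = 1.6403, s₂/√n₂ = 14.4/√170 = 1.1044.
Unpooled SE of the difference: √(2.69058409 + 1.21969936) = 1.9774.
Margin of error = z* · SE = 1.960 × 1.9774 = 3.8757.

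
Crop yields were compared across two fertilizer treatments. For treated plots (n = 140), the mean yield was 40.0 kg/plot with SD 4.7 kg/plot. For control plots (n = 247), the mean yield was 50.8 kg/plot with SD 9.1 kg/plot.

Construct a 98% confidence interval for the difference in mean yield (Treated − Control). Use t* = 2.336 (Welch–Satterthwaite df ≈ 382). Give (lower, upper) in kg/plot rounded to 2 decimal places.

(-12.44, -9.16)

Per-group SEs: s₁/√n₁ = 4.7/√140 = 0.3972, s₂/√n₂ = 9.1/√247 = 0.5790.
Unpooled SE of the difference: √(0.15776784 + 0.335241) = 0.7021.
Margin of error = t* · SE = 2.336 × 0.7021 = 1.6401.
x̄₁ − x̄₂ = 40.0 − 50.8 = -10.8000.
CI: -10.8000 ± 1.6401 = (-12.44, -9.16).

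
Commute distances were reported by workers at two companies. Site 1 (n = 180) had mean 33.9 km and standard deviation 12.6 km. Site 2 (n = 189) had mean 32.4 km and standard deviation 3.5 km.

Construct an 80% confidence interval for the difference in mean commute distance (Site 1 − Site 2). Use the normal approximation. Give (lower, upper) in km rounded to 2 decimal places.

Per-group SEs: s₁/√n₁ = 12.6/√180 = 0.9391, s₂/√n₂ = 3.5/√189 = 0.2546.
Unpooled SE of the difference: √(0.88190881 + 0.06482116) = 0.9730.
Margin of error = z* · SE = 1.282 × 0.9730 = 1.2474.
x̄₁ − x̄₂ = 33.9 − 32.4 = 1.5000.
CI: 1.5000 ± 1.2474 = (0.25, 2.75).

(0.25, 2.75)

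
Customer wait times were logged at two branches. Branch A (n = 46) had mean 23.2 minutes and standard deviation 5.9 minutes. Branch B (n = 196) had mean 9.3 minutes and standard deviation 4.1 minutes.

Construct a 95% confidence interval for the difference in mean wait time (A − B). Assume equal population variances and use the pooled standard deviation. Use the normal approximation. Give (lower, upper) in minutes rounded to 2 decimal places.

(12.46, 15.34)

Pooled variance s_p² = [45·5.9² + 195·4.1²] / (46+196−2) = 20.1850, so s_p = 4.4928.
SE_diff = s_p·√(1/n₁ + 1/n₂) = 4.4928·√(1/46 + 1/196) = 0.7361.
z* = 1.960; margin = 1.960 × 0.7361 = 1.4428.
Difference = 23.2 − 9.3 = 13.9000.
13.9000 ± 1.4428 → (12.46, 15.34).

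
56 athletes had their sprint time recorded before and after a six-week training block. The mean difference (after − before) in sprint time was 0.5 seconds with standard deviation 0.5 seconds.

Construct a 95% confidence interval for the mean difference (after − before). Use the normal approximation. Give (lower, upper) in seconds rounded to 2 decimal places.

(0.37, 0.63)

Paired design: SE = s_d/√n = 0.5/√56 = 0.0668.
z* = 1.960; margin of error = 1.960 × 0.0668 = 0.1309.
0.5 ± 0.1309 → (0.37, 0.63).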